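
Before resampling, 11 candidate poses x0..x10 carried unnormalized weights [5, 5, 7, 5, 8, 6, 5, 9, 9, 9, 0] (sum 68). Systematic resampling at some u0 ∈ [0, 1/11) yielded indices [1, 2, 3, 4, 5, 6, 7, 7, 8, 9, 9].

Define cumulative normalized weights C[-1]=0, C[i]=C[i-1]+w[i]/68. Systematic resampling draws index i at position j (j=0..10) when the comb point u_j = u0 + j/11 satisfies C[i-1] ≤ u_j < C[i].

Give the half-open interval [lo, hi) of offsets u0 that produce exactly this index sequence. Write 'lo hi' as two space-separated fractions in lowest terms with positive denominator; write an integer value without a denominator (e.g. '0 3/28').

C = [5/68, 5/34, 1/4, 11/34, 15/34, 9/17, 41/68, 25/34, 59/68, 1, 1]
j=0 picked index 1: u0 ∈ [5/68, 5/34)
j=1 picked index 2: u0 ∈ [21/374, 7/44)
j=2 picked index 3: u0 ∈ [3/44, 53/374)
j=3 picked index 4: u0 ∈ [19/374, 63/374)
j=4 picked index 5: u0 ∈ [29/374, 31/187)
j=5 picked index 6: u0 ∈ [14/187, 111/748)
j=6 picked index 7: u0 ∈ [43/748, 71/374)
j=7 picked index 7: u0 ∈ [-25/748, 37/374)
j=8 picked index 8: u0 ∈ [3/374, 105/748)
j=9 picked index 9: u0 ∈ [37/748, 2/11)
j=10 picked index 9: u0 ∈ [-31/748, 1/11)
intersection: [29/374, 1/11)

29/374 1/11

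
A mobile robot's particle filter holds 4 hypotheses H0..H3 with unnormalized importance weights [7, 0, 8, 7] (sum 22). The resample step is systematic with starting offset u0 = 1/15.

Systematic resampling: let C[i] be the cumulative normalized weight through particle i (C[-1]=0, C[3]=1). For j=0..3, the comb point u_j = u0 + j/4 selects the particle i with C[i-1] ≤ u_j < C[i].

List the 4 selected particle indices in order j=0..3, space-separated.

C = [7/22, 7/22, 15/22, 1]
j=0: u_0=1/15 ∈ [0, 7/22) → index 0
j=1: u_1=19/60 ∈ [0, 7/22) → index 0
j=2: u_2=17/30 ∈ [7/22, 15/22) → index 2
j=3: u_3=49/60 ∈ [15/22, 1) → index 3

0 0 2 3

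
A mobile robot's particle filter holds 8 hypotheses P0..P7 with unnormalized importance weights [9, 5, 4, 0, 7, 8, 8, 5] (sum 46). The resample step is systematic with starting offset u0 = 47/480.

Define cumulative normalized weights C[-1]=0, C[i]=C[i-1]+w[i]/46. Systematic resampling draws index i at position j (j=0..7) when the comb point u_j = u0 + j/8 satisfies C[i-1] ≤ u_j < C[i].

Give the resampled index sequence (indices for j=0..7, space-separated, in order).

0 1 2 4 5 6 6 7

C = [9/46, 7/23, 9/23, 9/23, 25/46, 33/46, 41/46, 1]
j=0: u_0=47/480 ∈ [0, 9/46) → index 0
j=1: u_1=107/480 ∈ [9/46, 7/23) → index 1
j=2: u_2=167/480 ∈ [7/23, 9/23) → index 2
j=3: u_3=227/480 ∈ [9/23, 25/46) → index 4
j=4: u_4=287/480 ∈ [25/46, 33/46) → index 5
j=5: u_5=347/480 ∈ [33/46, 41/46) → index 6
j=6: u_6=407/480 ∈ [33/46, 41/46) → index 6
j=7: u_7=467/480 ∈ [41/46, 1) → index 7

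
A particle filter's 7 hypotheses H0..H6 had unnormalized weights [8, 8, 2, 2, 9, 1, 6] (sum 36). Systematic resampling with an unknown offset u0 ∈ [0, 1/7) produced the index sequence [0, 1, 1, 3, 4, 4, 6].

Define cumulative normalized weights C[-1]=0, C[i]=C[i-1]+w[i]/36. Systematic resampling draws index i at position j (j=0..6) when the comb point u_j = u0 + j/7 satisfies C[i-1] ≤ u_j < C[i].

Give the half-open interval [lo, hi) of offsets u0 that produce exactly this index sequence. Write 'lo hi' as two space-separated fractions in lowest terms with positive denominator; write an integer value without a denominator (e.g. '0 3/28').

C = [2/9, 4/9, 1/2, 5/9, 29/36, 5/6, 1]
j=0 picked index 0: u0 ∈ [0, 2/9)
j=1 picked index 1: u0 ∈ [5/63, 19/63)
j=2 picked index 1: u0 ∈ [-4/63, 10/63)
j=3 picked index 3: u0 ∈ [1/14, 8/63)
j=4 picked index 4: u0 ∈ [-1/63, 59/252)
j=5 picked index 4: u0 ∈ [-10/63, 23/252)
j=6 picked index 6: u0 ∈ [-1/42, 1/7)
intersection: [5/63, 23/252)

5/63 23/252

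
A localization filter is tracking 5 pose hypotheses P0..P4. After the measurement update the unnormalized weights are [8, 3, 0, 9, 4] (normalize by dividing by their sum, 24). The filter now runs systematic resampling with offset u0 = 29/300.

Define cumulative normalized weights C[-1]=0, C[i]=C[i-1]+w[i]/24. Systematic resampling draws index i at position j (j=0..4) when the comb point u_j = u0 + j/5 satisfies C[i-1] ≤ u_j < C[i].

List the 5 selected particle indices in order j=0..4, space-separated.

C = [1/3, 11/24, 11/24, 5/6, 1]
j=0: u_0=29/300 ∈ [0, 1/3) → index 0
j=1: u_1=89/300 ∈ [0, 1/3) → index 0
j=2: u_2=149/300 ∈ [11/24, 5/6) → index 3
j=3: u_3=209/300 ∈ [11/24, 5/6) → index 3
j=4: u_4=269/300 ∈ [5/6, 1) → index 4

0 0 3 3 4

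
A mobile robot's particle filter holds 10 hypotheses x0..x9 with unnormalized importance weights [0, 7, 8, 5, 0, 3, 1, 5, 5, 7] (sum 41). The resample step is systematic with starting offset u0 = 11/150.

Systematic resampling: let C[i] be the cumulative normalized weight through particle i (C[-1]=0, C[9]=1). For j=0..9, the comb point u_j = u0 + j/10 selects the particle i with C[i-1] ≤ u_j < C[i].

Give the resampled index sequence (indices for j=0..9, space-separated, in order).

C = [0, 7/41, 15/41, 20/41, 20/41, 23/41, 24/41, 29/41, 34/41, 1]
j=0: u_0=11/150 ∈ [0, 7/41) → index 1
j=1: u_1=13/75 ∈ [7/41, 15/41) → index 2
j=2: u_2=41/150 ∈ [7/41, 15/41) → index 2
j=3: u_3=28/75 ∈ [15/41, 20/41) → index 3
j=4: u_4=71/150 ∈ [15/41, 20/41) → index 3
j=5: u_5=43/75 ∈ [23/41, 24/41) → index 6
j=6: u_6=101/150 ∈ [24/41, 29/41) → index 7
j=7: u_7=58/75 ∈ [29/41, 34/41) → index 8
j=8: u_8=131/150 ∈ [34/41, 1) → index 9
j=9: u_9=73/75 ∈ [34/41, 1) → index 9

1 2 2 3 3 6 7 8 9 9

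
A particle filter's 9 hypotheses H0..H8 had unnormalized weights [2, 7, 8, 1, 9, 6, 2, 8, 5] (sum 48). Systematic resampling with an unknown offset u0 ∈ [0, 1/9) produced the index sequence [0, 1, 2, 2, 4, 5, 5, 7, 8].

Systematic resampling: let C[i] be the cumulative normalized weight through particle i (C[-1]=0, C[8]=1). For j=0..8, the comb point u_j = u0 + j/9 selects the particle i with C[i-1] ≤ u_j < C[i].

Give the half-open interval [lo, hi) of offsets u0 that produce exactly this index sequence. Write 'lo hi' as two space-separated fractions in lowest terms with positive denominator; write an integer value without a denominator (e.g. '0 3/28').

C = [1/24, 3/16, 17/48, 3/8, 9/16, 11/16, 35/48, 43/48, 1]
j=0 picked index 0: u0 ∈ [0, 1/24)
j=1 picked index 1: u0 ∈ [-5/72, 11/144)
j=2 picked index 2: u0 ∈ [-5/144, 19/144)
j=3 picked index 2: u0 ∈ [-7/48, 1/48)
j=4 picked index 4: u0 ∈ [-5/72, 17/144)
j=5 picked index 5: u0 ∈ [1/144, 19/144)
j=6 picked index 5: u0 ∈ [-5/48, 1/48)
j=7 picked index 7: u0 ∈ [-7/144, 17/144)
j=8 picked index 8: u0 ∈ [1/144, 1/9)
intersection: [1/144, 1/48)

1/144 1/48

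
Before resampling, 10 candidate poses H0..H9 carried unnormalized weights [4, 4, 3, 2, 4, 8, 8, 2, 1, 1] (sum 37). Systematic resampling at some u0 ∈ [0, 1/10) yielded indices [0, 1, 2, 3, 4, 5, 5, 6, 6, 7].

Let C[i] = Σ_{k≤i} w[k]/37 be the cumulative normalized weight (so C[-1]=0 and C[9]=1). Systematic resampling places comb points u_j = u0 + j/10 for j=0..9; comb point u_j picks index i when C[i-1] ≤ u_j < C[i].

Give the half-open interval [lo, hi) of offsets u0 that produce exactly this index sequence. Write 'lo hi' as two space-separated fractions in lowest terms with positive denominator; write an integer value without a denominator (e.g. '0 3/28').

C = [4/37, 8/37, 11/37, 13/37, 17/37, 25/37, 33/37, 35/37, 36/37, 1]
j=0 picked index 0: u0 ∈ [0, 4/37)
j=1 picked index 1: u0 ∈ [3/370, 43/370)
j=2 picked index 2: u0 ∈ [3/185, 18/185)
j=3 picked index 3: u0 ∈ [-1/370, 19/370)
j=4 picked index 4: u0 ∈ [-9/185, 11/185)
j=5 picked index 5: u0 ∈ [-3/74, 13/74)
j=6 picked index 5: u0 ∈ [-26/185, 14/185)
j=7 picked index 6: u0 ∈ [-9/370, 71/370)
j=8 picked index 6: u0 ∈ [-23/185, 17/185)
j=9 picked index 7: u0 ∈ [-3/370, 17/370)
intersection: [3/185, 17/370)

3/185 17/370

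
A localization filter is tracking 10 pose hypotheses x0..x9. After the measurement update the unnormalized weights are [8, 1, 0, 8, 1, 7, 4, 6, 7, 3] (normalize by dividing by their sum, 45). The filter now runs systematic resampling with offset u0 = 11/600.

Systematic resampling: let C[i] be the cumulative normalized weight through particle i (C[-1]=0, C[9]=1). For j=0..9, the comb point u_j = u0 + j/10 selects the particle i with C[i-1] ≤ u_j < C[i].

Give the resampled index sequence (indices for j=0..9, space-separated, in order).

0 0 3 3 5 5 6 7 8 8

C = [8/45, 1/5, 1/5, 17/45, 2/5, 5/9, 29/45, 7/9, 14/15, 1]
j=0: u_0=11/600 ∈ [0, 8/45) → index 0
j=1: u_1=71/600 ∈ [0, 8/45) → index 0
j=2: u_2=131/600 ∈ [1/5, 17/45) → index 3
j=3: u_3=191/600 ∈ [1/5, 17/45) → index 3
j=4: u_4=251/600 ∈ [2/5, 5/9) → index 5
j=5: u_5=311/600 ∈ [2/5, 5/9) → index 5
j=6: u_6=371/600 ∈ [5/9, 29/45) → index 6
j=7: u_7=431/600 ∈ [29/45, 7/9) → index 7
j=8: u_8=491/600 ∈ [7/9, 14/15) → index 8
j=9: u_9=551/600 ∈ [7/9, 14/15) → index 8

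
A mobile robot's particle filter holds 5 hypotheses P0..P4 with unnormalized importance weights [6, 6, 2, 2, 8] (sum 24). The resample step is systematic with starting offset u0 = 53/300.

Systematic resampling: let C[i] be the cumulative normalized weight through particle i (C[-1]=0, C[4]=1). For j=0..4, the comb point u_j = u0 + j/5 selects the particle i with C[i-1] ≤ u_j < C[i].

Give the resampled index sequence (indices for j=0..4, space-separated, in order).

C = [1/4, 1/2, 7/12, 2/3, 1]
j=0: u_0=53/300 ∈ [0, 1/4) → index 0
j=1: u_1=113/300 ∈ [1/4, 1/2) → index 1
j=2: u_2=173/300 ∈ [1/2, 7/12) → index 2
j=3: u_3=233/300 ∈ [2/3, 1) → index 4
j=4: u_4=293/300 ∈ [2/3, 1) → index 4

0 1 2 4 4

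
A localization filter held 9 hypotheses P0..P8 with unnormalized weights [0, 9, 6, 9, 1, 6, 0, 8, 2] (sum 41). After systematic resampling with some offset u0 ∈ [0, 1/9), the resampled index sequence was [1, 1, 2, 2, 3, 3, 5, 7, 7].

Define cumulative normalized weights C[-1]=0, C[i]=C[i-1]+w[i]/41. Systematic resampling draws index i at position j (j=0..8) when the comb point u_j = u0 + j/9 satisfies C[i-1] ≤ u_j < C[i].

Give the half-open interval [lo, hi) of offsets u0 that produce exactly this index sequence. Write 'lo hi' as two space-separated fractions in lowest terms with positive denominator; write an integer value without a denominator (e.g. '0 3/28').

0 11/369

C = [0, 9/41, 15/41, 24/41, 25/41, 31/41, 31/41, 39/41, 1]
j=0 picked index 1: u0 ∈ [0, 9/41)
j=1 picked index 1: u0 ∈ [-1/9, 40/369)
j=2 picked index 2: u0 ∈ [-1/369, 53/369)
j=3 picked index 2: u0 ∈ [-14/123, 4/123)
j=4 picked index 3: u0 ∈ [-29/369, 52/369)
j=5 picked index 3: u0 ∈ [-70/369, 11/369)
j=6 picked index 5: u0 ∈ [-7/123, 11/123)
j=7 picked index 7: u0 ∈ [-8/369, 64/369)
j=8 picked index 7: u0 ∈ [-49/369, 23/369)
intersection: [0, 11/369)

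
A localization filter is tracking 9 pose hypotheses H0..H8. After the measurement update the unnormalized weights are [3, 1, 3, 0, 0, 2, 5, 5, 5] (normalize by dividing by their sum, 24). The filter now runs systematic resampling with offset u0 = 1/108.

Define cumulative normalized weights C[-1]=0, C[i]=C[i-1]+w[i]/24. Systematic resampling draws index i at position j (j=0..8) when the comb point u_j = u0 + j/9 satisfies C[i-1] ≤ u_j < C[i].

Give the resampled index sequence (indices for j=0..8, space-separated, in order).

C = [1/8, 1/6, 7/24, 7/24, 7/24, 3/8, 7/12, 19/24, 1]
j=0: u_0=1/108 ∈ [0, 1/8) → index 0
j=1: u_1=13/108 ∈ [0, 1/8) → index 0
j=2: u_2=25/108 ∈ [1/6, 7/24) → index 2
j=3: u_3=37/108 ∈ [7/24, 3/8) → index 5
j=4: u_4=49/108 ∈ [3/8, 7/12) → index 6
j=5: u_5=61/108 ∈ [3/8, 7/12) → index 6
j=6: u_6=73/108 ∈ [7/12, 19/24) → index 7
j=7: u_7=85/108 ∈ [7/12, 19/24) → index 7
j=8: u_8=97/108 ∈ [19/24, 1) → index 8

0 0 2 5 6 6 7 7 8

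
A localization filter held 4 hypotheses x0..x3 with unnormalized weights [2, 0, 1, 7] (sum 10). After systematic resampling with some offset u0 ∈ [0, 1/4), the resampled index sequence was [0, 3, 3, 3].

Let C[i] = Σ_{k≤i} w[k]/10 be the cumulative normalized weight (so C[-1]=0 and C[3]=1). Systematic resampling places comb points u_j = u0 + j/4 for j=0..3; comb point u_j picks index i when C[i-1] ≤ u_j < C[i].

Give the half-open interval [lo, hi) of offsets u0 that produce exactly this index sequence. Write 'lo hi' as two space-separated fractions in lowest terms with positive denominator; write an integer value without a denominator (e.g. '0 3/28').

1/20 1/5

C = [1/5, 1/5, 3/10, 1]
j=0 picked index 0: u0 ∈ [0, 1/5)
j=1 picked index 3: u0 ∈ [1/20, 3/4)
j=2 picked index 3: u0 ∈ [-1/5, 1/2)
j=3 picked index 3: u0 ∈ [-9/20, 1/4)
intersection: [1/20, 1/5)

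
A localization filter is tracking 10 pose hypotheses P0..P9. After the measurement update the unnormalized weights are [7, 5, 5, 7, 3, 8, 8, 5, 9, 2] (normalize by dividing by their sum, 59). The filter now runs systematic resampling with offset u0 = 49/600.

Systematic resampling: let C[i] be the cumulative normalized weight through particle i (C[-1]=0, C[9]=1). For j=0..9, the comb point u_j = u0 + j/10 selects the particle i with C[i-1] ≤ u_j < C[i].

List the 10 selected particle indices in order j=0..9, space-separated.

C = [7/59, 12/59, 17/59, 24/59, 27/59, 35/59, 43/59, 48/59, 57/59, 1]
j=0: u_0=49/600 ∈ [0, 7/59) → index 0
j=1: u_1=109/600 ∈ [7/59, 12/59) → index 1
j=2: u_2=169/600 ∈ [12/59, 17/59) → index 2
j=3: u_3=229/600 ∈ [17/59, 24/59) → index 3
j=4: u_4=289/600 ∈ [27/59, 35/59) → index 5
j=5: u_5=349/600 ∈ [27/59, 35/59) → index 5
j=6: u_6=409/600 ∈ [35/59, 43/59) → index 6
j=7: u_7=469/600 ∈ [43/59, 48/59) → index 7
j=8: u_8=529/600 ∈ [48/59, 57/59) → index 8
j=9: u_9=589/600 ∈ [57/59, 1) → index 9

0 1 2 3 5 5 6 7 8 9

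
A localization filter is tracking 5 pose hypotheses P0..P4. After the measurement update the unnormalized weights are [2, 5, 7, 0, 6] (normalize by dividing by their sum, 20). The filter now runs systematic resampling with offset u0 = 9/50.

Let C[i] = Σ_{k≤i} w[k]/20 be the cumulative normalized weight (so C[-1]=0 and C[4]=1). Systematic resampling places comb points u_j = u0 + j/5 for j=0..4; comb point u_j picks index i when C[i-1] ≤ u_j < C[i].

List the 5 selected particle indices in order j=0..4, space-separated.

C = [1/10, 7/20, 7/10, 7/10, 1]
j=0: u_0=9/50 ∈ [1/10, 7/20) → index 1
j=1: u_1=19/50 ∈ [7/20, 7/10) → index 2
j=2: u_2=29/50 ∈ [7/20, 7/10) → index 2
j=3: u_3=39/50 ∈ [7/10, 1) → index 4
j=4: u_4=49/50 ∈ [7/10, 1) → index 4

1 2 2 4 4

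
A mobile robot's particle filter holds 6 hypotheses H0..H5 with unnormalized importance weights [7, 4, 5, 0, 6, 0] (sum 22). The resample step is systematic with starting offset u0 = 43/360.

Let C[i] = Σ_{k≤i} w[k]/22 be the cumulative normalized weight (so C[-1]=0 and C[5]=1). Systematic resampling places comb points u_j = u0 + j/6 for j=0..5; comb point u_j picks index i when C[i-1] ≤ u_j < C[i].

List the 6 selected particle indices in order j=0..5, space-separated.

0 0 1 2 4 4

C = [7/22, 1/2, 8/11, 8/11, 1, 1]
j=0: u_0=43/360 ∈ [0, 7/22) → index 0
j=1: u_1=103/360 ∈ [0, 7/22) → index 0
j=2: u_2=163/360 ∈ [7/22, 1/2) → index 1
j=3: u_3=223/360 ∈ [1/2, 8/11) → index 2
j=4: u_4=283/360 ∈ [8/11, 1) → index 4
j=5: u_5=343/360 ∈ [8/11, 1) → index 4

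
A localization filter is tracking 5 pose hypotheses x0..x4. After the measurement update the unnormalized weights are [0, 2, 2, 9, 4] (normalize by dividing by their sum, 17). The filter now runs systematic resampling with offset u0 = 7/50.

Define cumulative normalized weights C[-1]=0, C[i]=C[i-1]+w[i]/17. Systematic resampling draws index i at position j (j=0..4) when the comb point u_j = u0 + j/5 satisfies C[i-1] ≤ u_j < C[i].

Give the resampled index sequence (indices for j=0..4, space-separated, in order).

C = [0, 2/17, 4/17, 13/17, 1]
j=0: u_0=7/50 ∈ [2/17, 4/17) → index 2
j=1: u_1=17/50 ∈ [4/17, 13/17) → index 3
j=2: u_2=27/50 ∈ [4/17, 13/17) → index 3
j=3: u_3=37/50 ∈ [4/17, 13/17) → index 3
j=4: u_4=47/50 ∈ [13/17, 1) → index 4

2 3 3 3 4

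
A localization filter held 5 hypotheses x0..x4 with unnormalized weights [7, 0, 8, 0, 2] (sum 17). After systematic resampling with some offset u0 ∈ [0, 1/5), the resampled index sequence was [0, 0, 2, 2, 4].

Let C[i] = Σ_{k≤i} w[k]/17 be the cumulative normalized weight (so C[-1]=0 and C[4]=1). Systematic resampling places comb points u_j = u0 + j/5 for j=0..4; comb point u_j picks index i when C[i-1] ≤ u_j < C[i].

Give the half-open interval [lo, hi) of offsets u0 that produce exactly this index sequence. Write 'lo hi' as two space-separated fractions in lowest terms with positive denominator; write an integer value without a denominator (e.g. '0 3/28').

7/85 1/5

C = [7/17, 7/17, 15/17, 15/17, 1]
j=0 picked index 0: u0 ∈ [0, 7/17)
j=1 picked index 0: u0 ∈ [-1/5, 18/85)
j=2 picked index 2: u0 ∈ [1/85, 41/85)
j=3 picked index 2: u0 ∈ [-16/85, 24/85)
j=4 picked index 4: u0 ∈ [7/85, 1/5)
intersection: [7/85, 1/5)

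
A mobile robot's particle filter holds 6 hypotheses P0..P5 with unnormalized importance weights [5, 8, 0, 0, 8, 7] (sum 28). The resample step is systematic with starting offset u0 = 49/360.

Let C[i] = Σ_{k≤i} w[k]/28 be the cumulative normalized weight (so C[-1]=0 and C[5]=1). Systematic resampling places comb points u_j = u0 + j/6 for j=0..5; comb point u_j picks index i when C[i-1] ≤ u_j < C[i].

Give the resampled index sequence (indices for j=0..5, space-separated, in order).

0 1 4 4 5 5

C = [5/28, 13/28, 13/28, 13/28, 3/4, 1]
j=0: u_0=49/360 ∈ [0, 5/28) → index 0
j=1: u_1=109/360 ∈ [5/28, 13/28) → index 1
j=2: u_2=169/360 ∈ [13/28, 3/4) → index 4
j=3: u_3=229/360 ∈ [13/28, 3/4) → index 4
j=4: u_4=289/360 ∈ [3/4, 1) → index 5
j=5: u_5=349/360 ∈ [3/4, 1) → index 5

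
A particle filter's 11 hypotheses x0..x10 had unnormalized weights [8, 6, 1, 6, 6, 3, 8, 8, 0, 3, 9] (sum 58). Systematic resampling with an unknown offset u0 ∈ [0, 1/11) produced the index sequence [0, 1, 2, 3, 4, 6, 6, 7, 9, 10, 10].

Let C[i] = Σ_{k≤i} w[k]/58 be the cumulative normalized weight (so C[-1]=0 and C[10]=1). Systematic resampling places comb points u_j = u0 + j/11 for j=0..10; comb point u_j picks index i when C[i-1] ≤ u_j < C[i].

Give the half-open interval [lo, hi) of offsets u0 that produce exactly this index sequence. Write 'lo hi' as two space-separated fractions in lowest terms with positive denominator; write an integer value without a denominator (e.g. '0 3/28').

21/319 49/638

C = [4/29, 7/29, 15/58, 21/58, 27/58, 15/29, 19/29, 23/29, 23/29, 49/58, 1]
j=0 picked index 0: u0 ∈ [0, 4/29)
j=1 picked index 1: u0 ∈ [15/319, 48/319)
j=2 picked index 2: u0 ∈ [19/319, 49/638)
j=3 picked index 3: u0 ∈ [-9/638, 57/638)
j=4 picked index 4: u0 ∈ [-1/638, 65/638)
j=5 picked index 6: u0 ∈ [20/319, 64/319)
j=6 picked index 6: u0 ∈ [-9/319, 35/319)
j=7 picked index 7: u0 ∈ [6/319, 50/319)
j=8 picked index 9: u0 ∈ [21/319, 75/638)
j=9 picked index 10: u0 ∈ [17/638, 2/11)
j=10 picked index 10: u0 ∈ [-41/638, 1/11)
intersection: [21/319, 49/638)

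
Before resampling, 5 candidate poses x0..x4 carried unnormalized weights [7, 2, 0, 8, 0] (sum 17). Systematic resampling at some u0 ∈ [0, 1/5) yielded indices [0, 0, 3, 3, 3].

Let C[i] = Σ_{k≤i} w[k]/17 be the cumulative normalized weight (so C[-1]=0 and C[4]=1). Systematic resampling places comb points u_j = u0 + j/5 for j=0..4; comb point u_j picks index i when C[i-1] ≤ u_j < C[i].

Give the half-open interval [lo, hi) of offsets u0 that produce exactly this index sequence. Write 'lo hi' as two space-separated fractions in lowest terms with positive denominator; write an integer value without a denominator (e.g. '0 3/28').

11/85 1/5

C = [7/17, 9/17, 9/17, 1, 1]
j=0 picked index 0: u0 ∈ [0, 7/17)
j=1 picked index 0: u0 ∈ [-1/5, 18/85)
j=2 picked index 3: u0 ∈ [11/85, 3/5)
j=3 picked index 3: u0 ∈ [-6/85, 2/5)
j=4 picked index 3: u0 ∈ [-23/85, 1/5)
intersection: [11/85, 1/5)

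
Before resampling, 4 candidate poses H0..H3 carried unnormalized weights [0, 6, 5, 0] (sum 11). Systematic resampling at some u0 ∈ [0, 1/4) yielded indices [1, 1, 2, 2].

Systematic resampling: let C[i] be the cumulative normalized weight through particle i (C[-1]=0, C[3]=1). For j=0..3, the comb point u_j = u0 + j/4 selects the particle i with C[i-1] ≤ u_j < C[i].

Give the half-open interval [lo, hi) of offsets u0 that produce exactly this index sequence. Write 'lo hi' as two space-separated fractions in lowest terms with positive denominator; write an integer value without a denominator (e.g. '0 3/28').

1/22 1/4

C = [0, 6/11, 1, 1]
j=0 picked index 1: u0 ∈ [0, 6/11)
j=1 picked index 1: u0 ∈ [-1/4, 13/44)
j=2 picked index 2: u0 ∈ [1/22, 1/2)
j=3 picked index 2: u0 ∈ [-9/44, 1/4)
intersection: [1/22, 1/4)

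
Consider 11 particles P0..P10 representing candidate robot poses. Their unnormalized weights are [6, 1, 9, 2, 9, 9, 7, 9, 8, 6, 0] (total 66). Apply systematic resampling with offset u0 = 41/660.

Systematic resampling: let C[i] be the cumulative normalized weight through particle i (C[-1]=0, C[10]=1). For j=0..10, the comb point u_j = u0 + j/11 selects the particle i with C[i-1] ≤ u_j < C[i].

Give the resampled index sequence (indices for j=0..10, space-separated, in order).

C = [1/11, 7/66, 8/33, 3/11, 9/22, 6/11, 43/66, 26/33, 10/11, 1, 1]
j=0: u_0=41/660 ∈ [0, 1/11) → index 0
j=1: u_1=101/660 ∈ [7/66, 8/33) → index 2
j=2: u_2=161/660 ∈ [8/33, 3/11) → index 3
j=3: u_3=221/660 ∈ [3/11, 9/22) → index 4
j=4: u_4=281/660 ∈ [9/22, 6/11) → index 5
j=5: u_5=31/60 ∈ [9/22, 6/11) → index 5
j=6: u_6=401/660 ∈ [6/11, 43/66) → index 6
j=7: u_7=461/660 ∈ [43/66, 26/33) → index 7
j=8: u_8=521/660 ∈ [26/33, 10/11) → index 8
j=9: u_9=581/660 ∈ [26/33, 10/11) → index 8
j=10: u_10=641/660 ∈ [10/11, 1) → index 9

0 2 3 4 5 5 6 7 8 8 9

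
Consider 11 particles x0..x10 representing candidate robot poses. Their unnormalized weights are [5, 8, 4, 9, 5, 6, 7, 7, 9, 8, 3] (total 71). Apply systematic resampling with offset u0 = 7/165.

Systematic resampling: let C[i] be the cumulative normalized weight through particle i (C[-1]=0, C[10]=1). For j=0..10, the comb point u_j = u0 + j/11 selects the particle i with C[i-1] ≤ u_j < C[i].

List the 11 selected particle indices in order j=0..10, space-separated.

0 1 2 3 4 5 6 7 8 9 9

C = [5/71, 13/71, 17/71, 26/71, 31/71, 37/71, 44/71, 51/71, 60/71, 68/71, 1]
j=0: u_0=7/165 ∈ [0, 5/71) → index 0
j=1: u_1=2/15 ∈ [5/71, 13/71) → index 1
j=2: u_2=37/165 ∈ [13/71, 17/71) → index 2
j=3: u_3=52/165 ∈ [17/71, 26/71) → index 3
j=4: u_4=67/165 ∈ [26/71, 31/71) → index 4
j=5: u_5=82/165 ∈ [31/71, 37/71) → index 5
j=6: u_6=97/165 ∈ [37/71, 44/71) → index 6
j=7: u_7=112/165 ∈ [44/71, 51/71) → index 7
j=8: u_8=127/165 ∈ [51/71, 60/71) → index 8
j=9: u_9=142/165 ∈ [60/71, 68/71) → index 9
j=10: u_10=157/165 ∈ [60/71, 68/71) → index 9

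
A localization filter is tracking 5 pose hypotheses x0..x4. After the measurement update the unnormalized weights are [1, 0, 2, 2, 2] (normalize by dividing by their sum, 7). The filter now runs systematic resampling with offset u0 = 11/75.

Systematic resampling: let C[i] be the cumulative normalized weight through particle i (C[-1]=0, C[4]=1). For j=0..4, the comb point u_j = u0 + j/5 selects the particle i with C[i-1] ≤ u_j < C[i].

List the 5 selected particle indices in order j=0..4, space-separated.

2 2 3 4 4

C = [1/7, 1/7, 3/7, 5/7, 1]
j=0: u_0=11/75 ∈ [1/7, 3/7) → index 2
j=1: u_1=26/75 ∈ [1/7, 3/7) → index 2
j=2: u_2=41/75 ∈ [3/7, 5/7) → index 3
j=3: u_3=56/75 ∈ [5/7, 1) → index 4
j=4: u_4=71/75 ∈ [5/7, 1) → index 4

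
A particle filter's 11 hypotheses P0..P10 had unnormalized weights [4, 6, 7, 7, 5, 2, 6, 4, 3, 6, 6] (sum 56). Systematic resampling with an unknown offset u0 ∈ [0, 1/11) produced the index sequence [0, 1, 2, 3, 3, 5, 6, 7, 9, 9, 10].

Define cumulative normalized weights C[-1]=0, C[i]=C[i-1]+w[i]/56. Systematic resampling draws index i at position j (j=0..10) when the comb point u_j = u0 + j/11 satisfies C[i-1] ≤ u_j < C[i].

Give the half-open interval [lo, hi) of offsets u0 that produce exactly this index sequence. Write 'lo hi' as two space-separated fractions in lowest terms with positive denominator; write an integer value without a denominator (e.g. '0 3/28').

C = [1/14, 5/28, 17/56, 3/7, 29/56, 31/56, 37/56, 41/56, 11/14, 25/28, 1]
j=0 picked index 0: u0 ∈ [0, 1/14)
j=1 picked index 1: u0 ∈ [-3/154, 27/308)
j=2 picked index 2: u0 ∈ [-1/308, 75/616)
j=3 picked index 3: u0 ∈ [19/616, 12/77)
j=4 picked index 3: u0 ∈ [-37/616, 5/77)
j=5 picked index 5: u0 ∈ [39/616, 61/616)
j=6 picked index 6: u0 ∈ [5/616, 71/616)
j=7 picked index 7: u0 ∈ [15/616, 59/616)
j=8 picked index 9: u0 ∈ [9/154, 51/308)
j=9 picked index 9: u0 ∈ [-5/154, 23/308)
j=10 picked index 10: u0 ∈ [-5/308, 1/11)
intersection: [39/616, 5/77)

39/616 5/77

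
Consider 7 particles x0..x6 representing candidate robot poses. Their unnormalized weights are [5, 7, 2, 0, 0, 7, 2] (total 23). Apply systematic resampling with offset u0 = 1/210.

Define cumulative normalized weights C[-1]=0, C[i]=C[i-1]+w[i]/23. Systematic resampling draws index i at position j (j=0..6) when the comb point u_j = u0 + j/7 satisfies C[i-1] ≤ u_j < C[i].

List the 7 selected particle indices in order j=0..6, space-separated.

0 0 1 1 2 5 5

C = [5/23, 12/23, 14/23, 14/23, 14/23, 21/23, 1]
j=0: u_0=1/210 ∈ [0, 5/23) → index 0
j=1: u_1=31/210 ∈ [0, 5/23) → index 0
j=2: u_2=61/210 ∈ [5/23, 12/23) → index 1
j=3: u_3=13/30 ∈ [5/23, 12/23) → index 1
j=4: u_4=121/210 ∈ [12/23, 14/23) → index 2
j=5: u_5=151/210 ∈ [14/23, 21/23) → index 5
j=6: u_6=181/210 ∈ [14/23, 21/23) → index 5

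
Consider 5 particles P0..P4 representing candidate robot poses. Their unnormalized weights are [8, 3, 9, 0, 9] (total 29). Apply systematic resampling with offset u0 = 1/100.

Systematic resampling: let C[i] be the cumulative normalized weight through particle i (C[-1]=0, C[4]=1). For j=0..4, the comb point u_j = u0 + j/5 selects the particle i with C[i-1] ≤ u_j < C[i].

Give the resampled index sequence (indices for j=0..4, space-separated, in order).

0 0 2 2 4

C = [8/29, 11/29, 20/29, 20/29, 1]
j=0: u_0=1/100 ∈ [0, 8/29) → index 0
j=1: u_1=21/100 ∈ [0, 8/29) → index 0
j=2: u_2=41/100 ∈ [11/29, 20/29) → index 2
j=3: u_3=61/100 ∈ [11/29, 20/29) → index 2
j=4: u_4=81/100 ∈ [20/29, 1) → index 4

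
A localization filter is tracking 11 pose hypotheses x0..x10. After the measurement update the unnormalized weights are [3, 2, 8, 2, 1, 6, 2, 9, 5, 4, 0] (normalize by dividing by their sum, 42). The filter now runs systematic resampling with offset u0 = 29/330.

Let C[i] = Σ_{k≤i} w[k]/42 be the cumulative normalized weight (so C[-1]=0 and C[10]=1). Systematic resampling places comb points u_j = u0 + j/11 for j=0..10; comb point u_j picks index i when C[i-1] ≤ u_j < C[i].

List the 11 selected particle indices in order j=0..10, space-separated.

C = [1/14, 5/42, 13/42, 5/14, 8/21, 11/21, 4/7, 11/14, 19/21, 1, 1]
j=0: u_0=29/330 ∈ [1/14, 5/42) → index 1
j=1: u_1=59/330 ∈ [5/42, 13/42) → index 2
j=2: u_2=89/330 ∈ [5/42, 13/42) → index 2
j=3: u_3=119/330 ∈ [5/14, 8/21) → index 4
j=4: u_4=149/330 ∈ [8/21, 11/21) → index 5
j=5: u_5=179/330 ∈ [11/21, 4/7) → index 6
j=6: u_6=19/30 ∈ [4/7, 11/14) → index 7
j=7: u_7=239/330 ∈ [4/7, 11/14) → index 7
j=8: u_8=269/330 ∈ [11/14, 19/21) → index 8
j=9: u_9=299/330 ∈ [19/21, 1) → index 9
j=10: u_10=329/330 ∈ [19/21, 1) → index 9

1 2 2 4 5 6 7 7 8 9 9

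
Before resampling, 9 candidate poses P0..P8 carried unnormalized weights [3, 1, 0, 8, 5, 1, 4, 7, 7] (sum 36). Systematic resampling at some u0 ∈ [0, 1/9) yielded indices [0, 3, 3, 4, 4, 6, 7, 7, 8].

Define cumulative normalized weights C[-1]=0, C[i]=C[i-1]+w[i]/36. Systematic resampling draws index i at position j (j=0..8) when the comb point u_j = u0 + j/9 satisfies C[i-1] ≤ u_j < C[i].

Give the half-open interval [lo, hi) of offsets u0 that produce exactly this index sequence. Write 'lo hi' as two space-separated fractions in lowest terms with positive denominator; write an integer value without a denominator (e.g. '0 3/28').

C = [1/12, 1/9, 1/9, 1/3, 17/36, 1/2, 11/18, 29/36, 1]
j=0 picked index 0: u0 ∈ [0, 1/12)
j=1 picked index 3: u0 ∈ [0, 2/9)
j=2 picked index 3: u0 ∈ [-1/9, 1/9)
j=3 picked index 4: u0 ∈ [0, 5/36)
j=4 picked index 4: u0 ∈ [-1/9, 1/36)
j=5 picked index 6: u0 ∈ [-1/18, 1/18)
j=6 picked index 7: u0 ∈ [-1/18, 5/36)
j=7 picked index 7: u0 ∈ [-1/6, 1/36)
j=8 picked index 8: u0 ∈ [-1/12, 1/9)
intersection: [0, 1/36)

0 1/36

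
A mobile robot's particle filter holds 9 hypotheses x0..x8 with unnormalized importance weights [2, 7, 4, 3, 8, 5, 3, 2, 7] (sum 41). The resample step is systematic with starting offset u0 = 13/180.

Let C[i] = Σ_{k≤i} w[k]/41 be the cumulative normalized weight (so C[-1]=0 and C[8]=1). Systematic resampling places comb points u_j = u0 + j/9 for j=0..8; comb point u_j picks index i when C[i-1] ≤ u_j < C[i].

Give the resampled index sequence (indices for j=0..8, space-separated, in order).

1 1 2 4 4 5 6 8 8

C = [2/41, 9/41, 13/41, 16/41, 24/41, 29/41, 32/41, 34/41, 1]
j=0: u_0=13/180 ∈ [2/41, 9/41) → index 1
j=1: u_1=11/60 ∈ [2/41, 9/41) → index 1
j=2: u_2=53/180 ∈ [9/41, 13/41) → index 2
j=3: u_3=73/180 ∈ [16/41, 24/41) → index 4
j=4: u_4=31/60 ∈ [16/41, 24/41) → index 4
j=5: u_5=113/180 ∈ [24/41, 29/41) → index 5
j=6: u_6=133/180 ∈ [29/41, 32/41) → index 6
j=7: u_7=17/20 ∈ [34/41, 1) → index 8
j=8: u_8=173/180 ∈ [34/41, 1) → index 8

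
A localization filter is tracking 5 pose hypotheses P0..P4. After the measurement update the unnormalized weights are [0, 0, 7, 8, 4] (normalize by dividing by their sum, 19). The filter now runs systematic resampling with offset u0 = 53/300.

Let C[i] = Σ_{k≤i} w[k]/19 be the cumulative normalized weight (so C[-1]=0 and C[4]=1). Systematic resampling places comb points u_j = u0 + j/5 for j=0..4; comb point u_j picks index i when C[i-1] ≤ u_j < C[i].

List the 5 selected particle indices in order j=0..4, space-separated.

C = [0, 0, 7/19, 15/19, 1]
j=0: u_0=53/300 ∈ [0, 7/19) → index 2
j=1: u_1=113/300 ∈ [7/19, 15/19) → index 3
j=2: u_2=173/300 ∈ [7/19, 15/19) → index 3
j=3: u_3=233/300 ∈ [7/19, 15/19) → index 3
j=4: u_4=293/300 ∈ [15/19, 1) → index 4

2 3 3 3 4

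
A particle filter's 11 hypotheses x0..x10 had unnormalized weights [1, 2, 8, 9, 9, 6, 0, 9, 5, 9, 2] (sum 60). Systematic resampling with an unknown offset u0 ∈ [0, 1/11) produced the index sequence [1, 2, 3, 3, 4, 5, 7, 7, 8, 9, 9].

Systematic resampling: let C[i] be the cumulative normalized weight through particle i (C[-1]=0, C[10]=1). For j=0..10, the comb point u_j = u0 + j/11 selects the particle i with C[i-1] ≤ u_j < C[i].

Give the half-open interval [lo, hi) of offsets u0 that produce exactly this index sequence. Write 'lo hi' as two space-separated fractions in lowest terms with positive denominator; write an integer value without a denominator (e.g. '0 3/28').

5/132 1/20

C = [1/60, 1/20, 11/60, 1/3, 29/60, 7/12, 7/12, 11/15, 49/60, 29/30, 1]
j=0 picked index 1: u0 ∈ [1/60, 1/20)
j=1 picked index 2: u0 ∈ [-9/220, 61/660)
j=2 picked index 3: u0 ∈ [1/660, 5/33)
j=3 picked index 3: u0 ∈ [-59/660, 2/33)
j=4 picked index 4: u0 ∈ [-1/33, 79/660)
j=5 picked index 5: u0 ∈ [19/660, 17/132)
j=6 picked index 7: u0 ∈ [5/132, 31/165)
j=7 picked index 7: u0 ∈ [-7/132, 16/165)
j=8 picked index 8: u0 ∈ [1/165, 59/660)
j=9 picked index 9: u0 ∈ [-1/660, 49/330)
j=10 picked index 9: u0 ∈ [-61/660, 19/330)
intersection: [5/132, 1/20)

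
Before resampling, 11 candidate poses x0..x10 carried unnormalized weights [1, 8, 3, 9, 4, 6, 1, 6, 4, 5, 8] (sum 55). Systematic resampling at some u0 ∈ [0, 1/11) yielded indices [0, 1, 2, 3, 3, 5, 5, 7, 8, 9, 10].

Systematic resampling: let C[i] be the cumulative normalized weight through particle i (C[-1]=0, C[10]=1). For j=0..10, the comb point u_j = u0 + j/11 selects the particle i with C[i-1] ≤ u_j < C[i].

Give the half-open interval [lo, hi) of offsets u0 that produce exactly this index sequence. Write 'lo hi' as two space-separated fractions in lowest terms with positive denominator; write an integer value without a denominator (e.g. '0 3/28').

C = [1/55, 9/55, 12/55, 21/55, 5/11, 31/55, 32/55, 38/55, 42/55, 47/55, 1]
j=0 picked index 0: u0 ∈ [0, 1/55)
j=1 picked index 1: u0 ∈ [-4/55, 4/55)
j=2 picked index 2: u0 ∈ [-1/55, 2/55)
j=3 picked index 3: u0 ∈ [-3/55, 6/55)
j=4 picked index 3: u0 ∈ [-8/55, 1/55)
j=5 picked index 5: u0 ∈ [0, 6/55)
j=6 picked index 5: u0 ∈ [-1/11, 1/55)
j=7 picked index 7: u0 ∈ [-3/55, 3/55)
j=8 picked index 8: u0 ∈ [-2/55, 2/55)
j=9 picked index 9: u0 ∈ [-3/55, 2/55)
j=10 picked index 10: u0 ∈ [-3/55, 1/11)
intersection: [0, 1/55)

0 1/55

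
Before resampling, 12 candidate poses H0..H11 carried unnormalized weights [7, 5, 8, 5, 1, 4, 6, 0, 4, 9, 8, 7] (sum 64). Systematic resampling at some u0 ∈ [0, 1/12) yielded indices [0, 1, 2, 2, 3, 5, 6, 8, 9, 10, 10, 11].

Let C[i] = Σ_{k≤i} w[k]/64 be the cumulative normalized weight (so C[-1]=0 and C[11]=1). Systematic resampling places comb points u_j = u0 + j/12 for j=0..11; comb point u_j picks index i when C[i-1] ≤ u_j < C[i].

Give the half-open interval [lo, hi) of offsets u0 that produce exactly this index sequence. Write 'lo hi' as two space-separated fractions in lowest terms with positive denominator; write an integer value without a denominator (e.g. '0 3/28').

5/192 1/24

C = [7/64, 3/16, 5/16, 25/64, 13/32, 15/32, 9/16, 9/16, 5/8, 49/64, 57/64, 1]
j=0 picked index 0: u0 ∈ [0, 7/64)
j=1 picked index 1: u0 ∈ [5/192, 5/48)
j=2 picked index 2: u0 ∈ [1/48, 7/48)
j=3 picked index 2: u0 ∈ [-1/16, 1/16)
j=4 picked index 3: u0 ∈ [-1/48, 11/192)
j=5 picked index 5: u0 ∈ [-1/96, 5/96)
j=6 picked index 6: u0 ∈ [-1/32, 1/16)
j=7 picked index 8: u0 ∈ [-1/48, 1/24)
j=8 picked index 9: u0 ∈ [-1/24, 19/192)
j=9 picked index 10: u0 ∈ [1/64, 9/64)
j=10 picked index 10: u0 ∈ [-13/192, 11/192)
j=11 picked index 11: u0 ∈ [-5/192, 1/12)
intersection: [5/192, 1/24)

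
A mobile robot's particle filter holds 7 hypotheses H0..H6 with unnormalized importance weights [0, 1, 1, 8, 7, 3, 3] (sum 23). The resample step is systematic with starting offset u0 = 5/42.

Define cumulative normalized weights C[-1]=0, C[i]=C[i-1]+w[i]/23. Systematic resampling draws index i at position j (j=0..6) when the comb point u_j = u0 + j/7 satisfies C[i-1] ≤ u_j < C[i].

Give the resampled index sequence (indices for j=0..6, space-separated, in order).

3 3 3 4 4 5 6

C = [0, 1/23, 2/23, 10/23, 17/23, 20/23, 1]
j=0: u_0=5/42 ∈ [2/23, 10/23) → index 3
j=1: u_1=11/42 ∈ [2/23, 10/23) → index 3
j=2: u_2=17/42 ∈ [2/23, 10/23) → index 3
j=3: u_3=23/42 ∈ [10/23, 17/23) → index 4
j=4: u_4=29/42 ∈ [10/23, 17/23) → index 4
j=5: u_5=5/6 ∈ [17/23, 20/23) → index 5
j=6: u_6=41/42 ∈ [20/23, 1) → index 6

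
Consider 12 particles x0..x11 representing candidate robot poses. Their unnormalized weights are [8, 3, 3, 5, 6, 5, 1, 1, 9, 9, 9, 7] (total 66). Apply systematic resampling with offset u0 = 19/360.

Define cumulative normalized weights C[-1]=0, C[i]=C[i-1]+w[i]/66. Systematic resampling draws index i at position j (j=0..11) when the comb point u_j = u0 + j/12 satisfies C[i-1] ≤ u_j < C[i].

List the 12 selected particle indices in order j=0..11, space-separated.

0 1 3 4 5 6 8 9 9 10 10 11

C = [4/33, 1/6, 7/33, 19/66, 25/66, 5/11, 31/66, 16/33, 41/66, 25/33, 59/66, 1]
j=0: u_0=19/360 ∈ [0, 4/33) → index 0
j=1: u_1=49/360 ∈ [4/33, 1/6) → index 1
j=2: u_2=79/360 ∈ [7/33, 19/66) → index 3
j=3: u_3=109/360 ∈ [19/66, 25/66) → index 4
j=4: u_4=139/360 ∈ [25/66, 5/11) → index 5
j=5: u_5=169/360 ∈ [5/11, 31/66) → index 6
j=6: u_6=199/360 ∈ [16/33, 41/66) → index 8
j=7: u_7=229/360 ∈ [41/66, 25/33) → index 9
j=8: u_8=259/360 ∈ [41/66, 25/33) → index 9
j=9: u_9=289/360 ∈ [25/33, 59/66) → index 10
j=10: u_10=319/360 ∈ [25/33, 59/66) → index 10
j=11: u_11=349/360 ∈ [59/66, 1) → index 11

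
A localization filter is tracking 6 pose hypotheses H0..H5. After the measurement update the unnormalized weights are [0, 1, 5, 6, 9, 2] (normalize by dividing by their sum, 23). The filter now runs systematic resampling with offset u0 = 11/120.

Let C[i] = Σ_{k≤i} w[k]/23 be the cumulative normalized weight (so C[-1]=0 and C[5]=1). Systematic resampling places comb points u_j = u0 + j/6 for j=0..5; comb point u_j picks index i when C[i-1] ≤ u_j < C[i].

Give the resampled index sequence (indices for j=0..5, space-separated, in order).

2 2 3 4 4 5

C = [0, 1/23, 6/23, 12/23, 21/23, 1]
j=0: u_0=11/120 ∈ [1/23, 6/23) → index 2
j=1: u_1=31/120 ∈ [1/23, 6/23) → index 2
j=2: u_2=17/40 ∈ [6/23, 12/23) → index 3
j=3: u_3=71/120 ∈ [12/23, 21/23) → index 4
j=4: u_4=91/120 ∈ [12/23, 21/23) → index 4
j=5: u_5=37/40 ∈ [21/23, 1) → index 5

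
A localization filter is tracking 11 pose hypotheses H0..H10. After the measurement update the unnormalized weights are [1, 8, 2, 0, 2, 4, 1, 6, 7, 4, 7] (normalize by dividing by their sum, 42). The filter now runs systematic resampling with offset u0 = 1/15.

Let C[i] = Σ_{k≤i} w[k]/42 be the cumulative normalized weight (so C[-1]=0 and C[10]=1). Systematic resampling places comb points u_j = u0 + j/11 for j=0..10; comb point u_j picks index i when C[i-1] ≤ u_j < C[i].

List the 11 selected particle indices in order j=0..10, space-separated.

1 1 2 5 7 7 8 8 9 10 10

C = [1/42, 3/14, 11/42, 11/42, 13/42, 17/42, 3/7, 4/7, 31/42, 5/6, 1]
j=0: u_0=1/15 ∈ [1/42, 3/14) → index 1
j=1: u_1=26/165 ∈ [1/42, 3/14) → index 1
j=2: u_2=41/165 ∈ [3/14, 11/42) → index 2
j=3: u_3=56/165 ∈ [13/42, 17/42) → index 5
j=4: u_4=71/165 ∈ [3/7, 4/7) → index 7
j=5: u_5=86/165 ∈ [3/7, 4/7) → index 7
j=6: u_6=101/165 ∈ [4/7, 31/42) → index 8
j=7: u_7=116/165 ∈ [4/7, 31/42) → index 8
j=8: u_8=131/165 ∈ [31/42, 5/6) → index 9
j=9: u_9=146/165 ∈ [5/6, 1) → index 10
j=10: u_10=161/165 ∈ [5/6, 1) → index 10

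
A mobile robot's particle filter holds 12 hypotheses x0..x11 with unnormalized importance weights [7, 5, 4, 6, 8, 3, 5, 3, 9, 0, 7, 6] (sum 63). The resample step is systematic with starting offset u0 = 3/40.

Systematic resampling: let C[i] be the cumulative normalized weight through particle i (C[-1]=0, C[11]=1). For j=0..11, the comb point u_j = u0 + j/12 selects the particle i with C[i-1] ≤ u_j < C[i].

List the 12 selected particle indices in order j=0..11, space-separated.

0 1 2 3 4 5 6 8 8 10 11 11

C = [1/9, 4/21, 16/63, 22/63, 10/21, 11/21, 38/63, 41/63, 50/63, 50/63, 19/21, 1]
j=0: u_0=3/40 ∈ [0, 1/9) → index 0
j=1: u_1=19/120 ∈ [1/9, 4/21) → index 1
j=2: u_2=29/120 ∈ [4/21, 16/63) → index 2
j=3: u_3=13/40 ∈ [16/63, 22/63) → index 3
j=4: u_4=49/120 ∈ [22/63, 10/21) → index 4
j=5: u_5=59/120 ∈ [10/21, 11/21) → index 5
j=6: u_6=23/40 ∈ [11/21, 38/63) → index 6
j=7: u_7=79/120 ∈ [41/63, 50/63) → index 8
j=8: u_8=89/120 ∈ [41/63, 50/63) → index 8
j=9: u_9=33/40 ∈ [50/63, 19/21) → index 10
j=10: u_10=109/120 ∈ [19/21, 1) → index 11
j=11: u_11=119/120 ∈ [19/21, 1) → index 11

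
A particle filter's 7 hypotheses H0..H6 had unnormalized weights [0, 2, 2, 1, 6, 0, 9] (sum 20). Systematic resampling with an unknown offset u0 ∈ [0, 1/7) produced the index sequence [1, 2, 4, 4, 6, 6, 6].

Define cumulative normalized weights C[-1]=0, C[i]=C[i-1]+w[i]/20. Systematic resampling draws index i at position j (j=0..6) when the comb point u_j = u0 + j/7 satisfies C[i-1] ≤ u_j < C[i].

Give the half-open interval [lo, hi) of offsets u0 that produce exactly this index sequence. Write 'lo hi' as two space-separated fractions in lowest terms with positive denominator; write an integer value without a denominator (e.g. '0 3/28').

C = [0, 1/10, 1/5, 1/4, 11/20, 11/20, 1]
j=0 picked index 1: u0 ∈ [0, 1/10)
j=1 picked index 2: u0 ∈ [-3/70, 2/35)
j=2 picked index 4: u0 ∈ [-1/28, 37/140)
j=3 picked index 4: u0 ∈ [-5/28, 17/140)
j=4 picked index 6: u0 ∈ [-3/140, 3/7)
j=5 picked index 6: u0 ∈ [-23/140, 2/7)
j=6 picked index 6: u0 ∈ [-43/140, 1/7)
intersection: [0, 2/35)

0 2/35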